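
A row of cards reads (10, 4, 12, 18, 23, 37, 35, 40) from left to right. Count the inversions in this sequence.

For each element, count later entries that are smaller:
10 → 4 → 1
4 → none → 0
12 → none → 0
18 → none → 0
23 → none → 0
37 → 35 → 1
35 → none → 0
40 → none → 0
Sum: 1 + 0 + 0 + 0 + 0 + 1 + 0 + 0 = 2

2 inversions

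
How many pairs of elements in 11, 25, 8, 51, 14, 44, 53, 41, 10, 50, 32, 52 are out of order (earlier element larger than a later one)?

Element-by-element contributions:
11: 2
25: 3
8: 0
51: 6
14: 1
44: 3
53: 5
41: 2
10: 0
50: 1
32: 0
52: 0
Sum: 2 + 3 + 0 + 6 + 1 + 3 + 5 + 2 + 0 + 1 + 0 + 0 = 23

23 out-of-order pairs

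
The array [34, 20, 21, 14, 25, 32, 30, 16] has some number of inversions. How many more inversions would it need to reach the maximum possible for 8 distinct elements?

13 inversions short

Maximum inversions for 8 distinct elements is C(8, 2) = 8·7/2 = 28.
Current inversions — for each element, count later smaller elements:
34: 7
20: 2
21: 2
14: 0
25: 1
32: 2
30: 1
16: 0
Current total: 7 + 2 + 2 + 0 + 1 + 2 + 1 + 0 = 15
Shortfall: 28 − 15 = 13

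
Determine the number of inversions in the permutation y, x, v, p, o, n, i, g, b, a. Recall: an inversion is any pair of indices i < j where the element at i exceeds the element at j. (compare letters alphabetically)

There are 45 inversions.

Element-by-element contributions:
y → x, v, p, o, n, i, g, b, a → 9
x → v, p, o, n, i, g, b, a → 8
v → p, o, n, i, g, b, a → 7
p → o, n, i, g, b, a → 6
o → n, i, g, b, a → 5
n → i, g, b, a → 4
i → g, b, a → 3
g → b, a → 2
b → a → 1
a → none → 0
Sum: 9 + 8 + 7 + 6 + 5 + 4 + 3 + 2 + 1 + 0 = 45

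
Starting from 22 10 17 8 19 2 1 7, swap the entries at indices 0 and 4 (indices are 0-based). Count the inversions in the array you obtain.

Positions 0 and 4 hold 22 and 19; after swapping, the array is [19, 10, 17, 8, 22, 2, 1, 7].
Count, for each position, how many later elements it exceeds:
19 → 10, 17, 8, 2, 1, 7 → 6
10 → 8, 2, 1, 7 → 4
17 → 8, 2, 1, 7 → 4
8 → 2, 1, 7 → 3
22 → 2, 1, 7 → 3
2 → 1 → 1
1 → none → 0
7 → none → 0
Sum: 6 + 4 + 4 + 3 + 3 + 1 + 0 + 0 = 21

21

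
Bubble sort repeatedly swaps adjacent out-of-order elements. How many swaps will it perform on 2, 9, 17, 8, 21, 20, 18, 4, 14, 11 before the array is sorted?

Each adjacent swap fixes exactly one inversion, so the minimum swap count equals the number of inversions.
Count inversions — for each element, later elements that are smaller:
2: none → 0
9: 8, 4 → 2
17: 8, 4, 14, 11 → 4
8: 4 → 1
21: 20, 18, 4, 14, 11 → 5
20: 18, 4, 14, 11 → 4
18: 4, 14, 11 → 3
4: none → 0
14: 11 → 1
11: none → 0
Total inversions: 0 + 2 + 4 + 1 + 5 + 4 + 3 + 0 + 1 + 0 = 20

20 swaps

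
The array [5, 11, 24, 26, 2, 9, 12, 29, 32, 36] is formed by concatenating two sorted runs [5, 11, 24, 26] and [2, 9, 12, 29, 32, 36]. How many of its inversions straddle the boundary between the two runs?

9

Take each right-half value and tally the left-half values above it:
r = 2: 5, 11, 24, 26 → 4
r = 9: 11, 24, 26 → 3
r = 12: 24, 26 → 2
r = 29: none → 0
r = 32: none → 0
r = 36: none → 0
Cross-inversions: 4 + 3 + 2 + 0 + 0 + 0 = 9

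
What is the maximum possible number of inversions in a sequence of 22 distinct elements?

A reversed (strictly descending) arrangement makes every pair an inversion, giving C(22, 2) inversions.
C(22, 2) = 22·21/2 = 231

There are 231 inversions.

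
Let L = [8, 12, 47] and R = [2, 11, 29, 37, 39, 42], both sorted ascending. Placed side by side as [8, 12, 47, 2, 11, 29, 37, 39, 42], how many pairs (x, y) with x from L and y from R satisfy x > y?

There are 9 split inversions.

For each element r of the right run, count left-run elements greater than r:
r = 2: 8, 12, 47 → 3
r = 11: 12, 47 → 2
r = 29: 47 → 1
r = 37: 47 → 1
r = 39: 47 → 1
r = 42: 47 → 1
Cross-inversions: 3 + 2 + 1 + 1 + 1 + 1 = 9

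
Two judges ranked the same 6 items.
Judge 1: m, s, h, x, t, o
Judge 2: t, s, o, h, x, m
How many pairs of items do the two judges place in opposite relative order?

Assign each item its position (1..6) in the first ordering, then rewrite the second ordering as that position sequence:
positions: m→1, s→2, h→3, x→4, t→5, o→6
second ordering as positions: [5, 2, 6, 3, 4, 1]
Discordant pairs = inversions in this position sequence.
5: 2, 3, 4, 1 → 4
2: 1 → 1
6: 3, 4, 1 → 3
3: 1 → 1
4: 1 → 1
1: 0
Total: 4 + 1 + 3 + 1 + 1 + 0 = 10

10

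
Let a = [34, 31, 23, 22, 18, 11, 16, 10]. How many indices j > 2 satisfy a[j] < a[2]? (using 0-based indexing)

The element at index 2 is 23.
Elements after it: 22, 18, 11, 16, 10
Those smaller than 23: 22, 18, 11, 16, 10

5 such elements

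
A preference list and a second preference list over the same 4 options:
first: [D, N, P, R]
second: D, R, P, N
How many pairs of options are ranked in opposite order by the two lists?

Assign each item its position (1..4) in the first ordering, then rewrite the second ordering as that position sequence:
positions: D→1, N→2, P→3, R→4
second ordering as positions: [1, 4, 3, 2]
Discordant pairs = inversions in this position sequence.
1: 0
4: 3, 2 → 2
3: 2 → 1
2: 0
Total: 0 + 2 + 1 + 0 = 3

3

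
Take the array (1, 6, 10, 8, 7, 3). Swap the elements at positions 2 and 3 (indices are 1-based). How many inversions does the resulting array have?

8

Positions 2 and 3 hold 6 and 10; after swapping, the array is [1, 10, 6, 8, 7, 3].
Element-by-element contributions:
1: 0
10: 4
6: 1
8: 2
7: 1
3: 0
Sum: 0 + 4 + 1 + 2 + 1 + 0 = 8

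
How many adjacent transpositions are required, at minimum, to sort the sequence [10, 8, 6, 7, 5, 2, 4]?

There are 19 adjacent swaps.

Each adjacent swap fixes exactly one inversion, so the minimum swap count equals the number of inversions.
Count inversions — for each element, later elements that are smaller:
10: 8, 6, 7, 5, 2, 4 → 6
8: 6, 7, 5, 2, 4 → 5
6: 5, 2, 4 → 3
7: 5, 2, 4 → 3
5: 2, 4 → 2
2: none → 0
4: none → 0
Total inversions: 6 + 5 + 3 + 3 + 2 + 0 + 0 = 19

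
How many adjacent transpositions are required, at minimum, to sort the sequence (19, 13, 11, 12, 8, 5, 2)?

Swaps: 20

Minimum adjacent swaps = number of inversions (each swap of adjacent out-of-order elements removes one inversion and no swap can remove more).
Count inversions — for each element, later elements that are smaller:
19: 13, 11, 12, 8, 5, 2 → 6
13: 11, 12, 8, 5, 2 → 5
11: 8, 5, 2 → 3
12: 8, 5, 2 → 3
8: 5, 2 → 2
5: 2 → 1
2: none → 0
Total inversions: 6 + 5 + 3 + 3 + 2 + 1 + 0 = 20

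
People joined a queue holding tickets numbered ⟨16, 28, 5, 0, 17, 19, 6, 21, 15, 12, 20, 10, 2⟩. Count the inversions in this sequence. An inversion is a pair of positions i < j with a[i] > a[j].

44

For each element, count later entries that are smaller:
16: 7
28: 11
5: 2
0: 0
17: 5
19: 5
6: 1
21: 5
15: 3
12: 2
20: 2
10: 1
2: 0
Sum: 7 + 11 + 2 + 0 + 5 + 5 + 1 + 5 + 3 + 2 + 2 + 1 + 0 = 44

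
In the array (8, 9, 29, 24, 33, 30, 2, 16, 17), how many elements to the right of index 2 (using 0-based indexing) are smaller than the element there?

The element at index 2 is 29.
Elements after it: 24, 33, 30, 2, 16, 17
Those smaller than 29: 24, 2, 16, 17

4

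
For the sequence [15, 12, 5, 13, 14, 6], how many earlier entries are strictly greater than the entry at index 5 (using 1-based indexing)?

The element at index 5 is 14.
Elements before it: 15, 12, 5, 13
Those larger than 14: 15

1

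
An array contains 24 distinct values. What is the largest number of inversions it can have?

The maximum occurs when the array is in strictly decreasing order: every one of the C(24, 2) pairs is inverted.
C(24, 2) = 24·23/2 = 276

276 inversions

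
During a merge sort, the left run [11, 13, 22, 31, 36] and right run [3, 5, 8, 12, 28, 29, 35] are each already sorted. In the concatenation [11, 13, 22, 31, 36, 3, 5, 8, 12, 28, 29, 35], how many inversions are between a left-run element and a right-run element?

24 split inversions

Count, for every r in R, how many entries of L exceed r:
r = 3: 11, 13, 22, 31, 36 → 5
r = 5: 11, 13, 22, 31, 36 → 5
r = 8: 11, 13, 22, 31, 36 → 5
r = 12: 13, 22, 31, 36 → 4
r = 28: 31, 36 → 2
r = 29: 31, 36 → 2
r = 35: 36 → 1
Cross-inversions: 5 + 5 + 5 + 4 + 2 + 2 + 1 = 24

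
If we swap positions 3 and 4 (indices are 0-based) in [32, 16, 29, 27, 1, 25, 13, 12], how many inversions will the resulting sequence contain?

Positions 3 and 4 hold 27 and 1; after swapping, the array is [32, 16, 29, 1, 27, 25, 13, 12].
Sweep left to right; for each value list the smaller values that follow it:
32 → 16, 29, 1, 27, 25, 13, 12 → 7
16 → 1, 13, 12 → 3
29 → 1, 27, 25, 13, 12 → 5
1 → none → 0
27 → 25, 13, 12 → 3
25 → 13, 12 → 2
13 → 12 → 1
12 → none → 0
Sum: 7 + 3 + 5 + 0 + 3 + 2 + 1 + 0 = 21

21 inversions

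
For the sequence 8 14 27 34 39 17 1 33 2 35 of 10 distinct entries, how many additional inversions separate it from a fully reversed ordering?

Maximum inversions for 10 distinct elements is C(10, 2) = 10·9/2 = 45.
Current inversions — for each element, count later smaller elements:
8: 2
14: 2
27: 3
34: 4
39: 5
17: 2
1: 0
33: 1
2: 0
35: 0
Current total: 2 + 2 + 3 + 4 + 5 + 2 + 0 + 1 + 0 + 0 = 19
Shortfall: 45 − 19 = 26

26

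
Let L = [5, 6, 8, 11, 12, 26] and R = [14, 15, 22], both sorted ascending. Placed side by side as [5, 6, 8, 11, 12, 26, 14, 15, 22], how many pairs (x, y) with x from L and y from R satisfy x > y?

There are 3 cross-inversions.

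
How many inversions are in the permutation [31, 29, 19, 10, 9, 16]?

For each element, count later entries that are smaller:
31: 5
29: 4
19: 3
10: 1
9: 0
16: 0
Sum: 5 + 4 + 3 + 1 + 0 + 0 = 13

13 inversions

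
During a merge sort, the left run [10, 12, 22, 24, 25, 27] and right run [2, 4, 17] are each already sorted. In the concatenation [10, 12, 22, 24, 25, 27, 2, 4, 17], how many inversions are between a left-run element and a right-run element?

Cross-inversions: 16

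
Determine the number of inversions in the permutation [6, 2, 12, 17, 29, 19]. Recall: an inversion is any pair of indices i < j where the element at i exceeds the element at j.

Inversions: 2

Element-by-element contributions:
6: 1
2: 0
12: 0
17: 0
29: 1
19: 0
Sum: 1 + 0 + 0 + 0 + 1 + 0 = 2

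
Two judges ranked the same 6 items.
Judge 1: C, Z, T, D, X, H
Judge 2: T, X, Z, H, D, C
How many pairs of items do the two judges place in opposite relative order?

Assign each item its position (1..6) in the first ordering, then rewrite the second ordering as that position sequence:
positions: C→1, Z→2, T→3, D→4, X→5, H→6
second ordering as positions: [3, 5, 2, 6, 4, 1]
Discordant pairs = inversions in this position sequence.
3: 2, 1 → 2
5: 2, 4, 1 → 3
2: 1 → 1
6: 4, 1 → 2
4: 1 → 1
1: 0
Total: 2 + 3 + 1 + 2 + 1 + 0 = 9

9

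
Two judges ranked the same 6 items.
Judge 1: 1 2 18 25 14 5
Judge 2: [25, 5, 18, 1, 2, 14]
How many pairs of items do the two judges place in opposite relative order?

9

Assign each item its position (1..6) in the first ordering, then rewrite the second ordering as that position sequence:
positions: 1→1, 2→2, 18→3, 25→4, 14→5, 5→6
second ordering as positions: [4, 6, 3, 1, 2, 5]
Discordant pairs = inversions in this position sequence.
4: 3, 1, 2 → 3
6: 3, 1, 2, 5 → 4
3: 1, 2 → 2
1: 0
2: 0
5: 0
Total: 3 + 4 + 2 + 0 + 0 + 0 = 9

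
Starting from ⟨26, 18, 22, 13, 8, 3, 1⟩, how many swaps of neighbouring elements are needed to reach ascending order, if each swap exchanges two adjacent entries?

20 swaps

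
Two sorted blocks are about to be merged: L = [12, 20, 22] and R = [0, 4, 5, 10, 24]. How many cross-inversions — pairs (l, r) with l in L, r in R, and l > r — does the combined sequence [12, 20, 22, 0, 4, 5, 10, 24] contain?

12

Take each right-half value and tally the left-half values above it:
r = 0: 12, 20, 22 → 3
r = 4: 12, 20, 22 → 3
r = 5: 12, 20, 22 → 3
r = 10: 12, 20, 22 → 3
r = 24: none → 0
Cross-inversions: 3 + 3 + 3 + 3 + 0 = 12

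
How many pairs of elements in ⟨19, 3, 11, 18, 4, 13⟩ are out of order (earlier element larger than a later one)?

Sweep left to right; for each value list the smaller values that follow it:
19 → 3, 11, 18, 4, 13 → 5
3 → none → 0
11 → 4 → 1
18 → 4, 13 → 2
4 → none → 0
13 → none → 0
Sum: 5 + 0 + 1 + 2 + 0 + 0 = 8

Inversions: 8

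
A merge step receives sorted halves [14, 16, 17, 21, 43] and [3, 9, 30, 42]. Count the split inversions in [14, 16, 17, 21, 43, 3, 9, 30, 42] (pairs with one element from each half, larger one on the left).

12

Count, for every r in R, how many entries of L exceed r:
r = 3: 14, 16, 17, 21, 43 → 5
r = 9: 14, 16, 17, 21, 43 → 5
r = 30: 43 → 1
r = 42: 43 → 1
Cross-inversions: 5 + 5 + 1 + 1 = 12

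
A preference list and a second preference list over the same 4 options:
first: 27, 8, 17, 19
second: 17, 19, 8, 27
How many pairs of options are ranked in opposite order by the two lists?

Assign each item its position (1..4) in the first ordering, then rewrite the second ordering as that position sequence:
positions: 27→1, 8→2, 17→3, 19→4
second ordering as positions: [3, 4, 2, 1]
Discordant pairs = inversions in this position sequence.
3: 2, 1 → 2
4: 2, 1 → 2
2: 1 → 1
1: 0
Total: 2 + 2 + 1 + 0 = 5

5 pairs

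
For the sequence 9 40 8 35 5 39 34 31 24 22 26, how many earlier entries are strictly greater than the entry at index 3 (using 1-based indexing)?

2

The element at index 3 is 8.
Elements before it: 9, 40
Those larger than 8: 9, 40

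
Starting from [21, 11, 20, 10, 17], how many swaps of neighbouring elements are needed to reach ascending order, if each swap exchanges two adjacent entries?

Minimum adjacent swaps = number of inversions (each swap of adjacent out-of-order elements removes one inversion and no swap can remove more).
Count inversions — for each element, later elements that are smaller:
21: 11, 20, 10, 17 → 4
11: 10 → 1
20: 10, 17 → 2
10: none → 0
17: none → 0
Total inversions: 4 + 1 + 2 + 0 + 0 = 7

7 adjacent swaps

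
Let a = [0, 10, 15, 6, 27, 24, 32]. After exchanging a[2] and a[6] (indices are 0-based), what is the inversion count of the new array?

8 inversions

Positions 2 and 6 hold 15 and 32; after swapping, the array is [0, 10, 32, 6, 27, 24, 15].
Count, for each position, how many later elements it exceeds:
0 → none → 0
10 → 6 → 1
32 → 6, 27, 24, 15 → 4
6 → none → 0
27 → 24, 15 → 2
24 → 15 → 1
15 → none → 0
Sum: 0 + 1 + 4 + 0 + 2 + 1 + 0 = 8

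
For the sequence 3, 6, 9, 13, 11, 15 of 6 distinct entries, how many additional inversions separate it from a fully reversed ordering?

14

Maximum inversions for 6 distinct elements is C(6, 2) = 6·5/2 = 15.
Current inversions — for each element, count later smaller elements:
3: 0
6: 0
9: 0
13: 1
11: 0
15: 0
Current total: 0 + 0 + 0 + 1 + 0 + 0 = 1
Shortfall: 15 − 1 = 14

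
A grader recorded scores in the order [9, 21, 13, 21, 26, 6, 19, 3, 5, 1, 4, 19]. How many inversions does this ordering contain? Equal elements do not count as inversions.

43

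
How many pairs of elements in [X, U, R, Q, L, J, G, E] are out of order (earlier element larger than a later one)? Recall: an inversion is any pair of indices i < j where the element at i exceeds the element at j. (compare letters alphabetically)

28 inversions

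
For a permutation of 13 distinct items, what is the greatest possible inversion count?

Inversions: 78

A reversed (strictly descending) arrangement makes every pair an inversion, giving C(13, 2) inversions.
C(13, 2) = 13·12/2 = 78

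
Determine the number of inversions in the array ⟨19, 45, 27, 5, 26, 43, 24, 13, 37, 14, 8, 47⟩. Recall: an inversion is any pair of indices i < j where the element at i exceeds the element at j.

Element-by-element contributions:
19: 4
45: 9
27: 6
5: 0
26: 4
43: 5
24: 3
13: 1
37: 2
14: 1
8: 0
47: 0
Sum: 4 + 9 + 6 + 0 + 4 + 5 + 3 + 1 + 2 + 1 + 0 + 0 = 35

35 inversions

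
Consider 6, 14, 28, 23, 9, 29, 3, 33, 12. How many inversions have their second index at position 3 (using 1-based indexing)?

0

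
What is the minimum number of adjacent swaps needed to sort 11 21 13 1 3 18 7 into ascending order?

12 swaps

Each adjacent swap fixes exactly one inversion, so the minimum swap count equals the number of inversions.
Count inversions — for each element, later elements that are smaller:
11: 1, 3, 7 → 3
21: 13, 1, 3, 18, 7 → 5
13: 1, 3, 7 → 3
1: none → 0
3: none → 0
18: 7 → 1
7: none → 0
Total inversions: 3 + 5 + 3 + 0 + 0 + 1 + 0 = 12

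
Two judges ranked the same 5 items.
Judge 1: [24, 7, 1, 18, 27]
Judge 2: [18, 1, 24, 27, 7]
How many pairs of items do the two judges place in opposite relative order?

Assign each item its position (1..5) in the first ordering, then rewrite the second ordering as that position sequence:
positions: 24→1, 7→2, 1→3, 18→4, 27→5
second ordering as positions: [4, 3, 1, 5, 2]
Discordant pairs = inversions in this position sequence.
4: 3, 1, 2 → 3
3: 1, 2 → 2
1: 0
5: 2 → 1
2: 0
Total: 3 + 2 + 0 + 1 + 0 = 6

6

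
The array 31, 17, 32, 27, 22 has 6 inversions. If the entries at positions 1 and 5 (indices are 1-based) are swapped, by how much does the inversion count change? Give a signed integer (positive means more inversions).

-3

Positions 1 and 5 hold 31 and 22; after swapping, the array is [22, 17, 32, 27, 31].
Count, for each position, how many later elements it exceeds:
22: 1
17: 0
32: 2
27: 0
31: 0
Sum: 1 + 0 + 2 + 0 + 0 = 3
Change: 3 − 6 = -3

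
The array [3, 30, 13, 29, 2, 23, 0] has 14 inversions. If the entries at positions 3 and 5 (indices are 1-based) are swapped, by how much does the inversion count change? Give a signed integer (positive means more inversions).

-1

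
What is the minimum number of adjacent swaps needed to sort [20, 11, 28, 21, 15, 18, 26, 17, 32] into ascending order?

14

Each adjacent swap fixes exactly one inversion, so the minimum swap count equals the number of inversions.
Count inversions — for each element, later elements that are smaller:
20: 11, 15, 18, 17 → 4
11: none → 0
28: 21, 15, 18, 26, 17 → 5
21: 15, 18, 17 → 3
15: none → 0
18: 17 → 1
26: 17 → 1
17: none → 0
32: none → 0
Total inversions: 4 + 0 + 5 + 3 + 0 + 1 + 1 + 0 + 0 = 14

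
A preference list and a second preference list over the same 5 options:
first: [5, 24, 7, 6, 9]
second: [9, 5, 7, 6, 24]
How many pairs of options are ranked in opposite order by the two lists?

Assign each item its position (1..5) in the first ordering, then rewrite the second ordering as that position sequence:
positions: 5→1, 24→2, 7→3, 6→4, 9→5
second ordering as positions: [5, 1, 3, 4, 2]
Discordant pairs = inversions in this position sequence.
5: 1, 3, 4, 2 → 4
1: 0
3: 2 → 1
4: 2 → 1
2: 0
Total: 4 + 0 + 1 + 1 + 0 = 6

6 pairs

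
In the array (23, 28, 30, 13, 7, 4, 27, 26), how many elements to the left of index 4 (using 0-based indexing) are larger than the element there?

4

The element at index 4 is 7.
Elements before it: 23, 28, 30, 13
Those larger than 7: 23, 28, 30, 13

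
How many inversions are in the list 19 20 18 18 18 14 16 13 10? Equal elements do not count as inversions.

31

Count, for each position, how many later elements it exceeds:
19 → 18, 18, 18, 14, 16, 13, 10 → 7
20 → 18, 18, 18, 14, 16, 13, 10 → 7
18 → 14, 16, 13, 10 → 4
18 → 14, 16, 13, 10 → 4
18 → 14, 16, 13, 10 → 4
14 → 13, 10 → 2
16 → 13, 10 → 2
13 → 10 → 1
10 → none → 0
Sum: 7 + 7 + 4 + 4 + 4 + 2 + 2 + 1 + 0 = 31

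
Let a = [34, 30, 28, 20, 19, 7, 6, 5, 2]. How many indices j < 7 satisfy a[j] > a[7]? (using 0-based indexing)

7 such elements

The element at index 7 is 5.
Elements before it: 34, 30, 28, 20, 19, 7, 6
Those larger than 5: 34, 30, 28, 20, 19, 7, 6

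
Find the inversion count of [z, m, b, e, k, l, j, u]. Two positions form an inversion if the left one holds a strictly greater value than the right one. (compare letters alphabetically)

Inversions: 14

Element-by-element contributions:
z: 7
m: 5
b: 0
e: 0
k: 1
l: 1
j: 0
u: 0
Sum: 7 + 5 + 0 + 0 + 1 + 1 + 0 + 0 = 14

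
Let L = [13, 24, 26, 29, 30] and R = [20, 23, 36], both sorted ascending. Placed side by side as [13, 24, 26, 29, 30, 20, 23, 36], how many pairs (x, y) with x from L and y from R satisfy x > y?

8

Take each right-half value and tally the left-half values above it:
r = 20: 24, 26, 29, 30 → 4
r = 23: 24, 26, 29, 30 → 4
r = 36: none → 0
Cross-inversions: 4 + 4 + 0 = 8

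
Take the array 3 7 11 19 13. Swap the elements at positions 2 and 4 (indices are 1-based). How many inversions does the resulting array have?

Inversions: 4

Positions 2 and 4 hold 7 and 19; after swapping, the array is [3, 19, 11, 7, 13].
For each element, count later entries that are smaller:
3 → none → 0
19 → 11, 7, 13 → 3
11 → 7 → 1
7 → none → 0
13 → none → 0
Sum: 0 + 3 + 1 + 0 + 0 = 4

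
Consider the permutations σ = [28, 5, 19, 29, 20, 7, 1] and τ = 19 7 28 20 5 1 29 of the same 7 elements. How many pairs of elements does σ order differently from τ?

Assign each item its position (1..7) in the first ordering, then rewrite the second ordering as that position sequence:
positions: 28→1, 5→2, 19→3, 29→4, 20→5, 7→6, 1→7
second ordering as positions: [3, 6, 1, 5, 2, 7, 4]
Discordant pairs = inversions in this position sequence.
3: 1, 2 → 2
6: 1, 5, 2, 4 → 4
1: 0
5: 2, 4 → 2
2: 0
7: 4 → 1
4: 0
Total: 2 + 4 + 0 + 2 + 0 + 1 + 0 = 9

9 discordant pairs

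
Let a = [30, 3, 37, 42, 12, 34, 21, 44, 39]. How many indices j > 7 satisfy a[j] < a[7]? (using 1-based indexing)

0

The element at index 7 is 21.
Elements after it: 44, 39
None of them are smaller than 21.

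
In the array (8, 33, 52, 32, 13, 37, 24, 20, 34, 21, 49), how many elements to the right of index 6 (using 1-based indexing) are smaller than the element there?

4

The element at index 6 is 37.
Elements after it: 24, 20, 34, 21, 49
Those smaller than 37: 24, 20, 34, 21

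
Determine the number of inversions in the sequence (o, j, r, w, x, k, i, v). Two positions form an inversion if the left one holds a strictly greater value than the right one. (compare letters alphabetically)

13 inversions

Element-by-element contributions:
o → j, k, i → 3
j → i → 1
r → k, i → 2
w → k, i, v → 3
x → k, i, v → 3
k → i → 1
i → none → 0
v → none → 0
Sum: 3 + 1 + 2 + 3 + 3 + 1 + 0 + 0 = 13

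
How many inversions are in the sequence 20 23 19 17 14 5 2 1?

Inversions: 27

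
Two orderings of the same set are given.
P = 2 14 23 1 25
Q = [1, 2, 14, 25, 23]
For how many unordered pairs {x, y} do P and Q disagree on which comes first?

Assign each item its position (1..5) in the first ordering, then rewrite the second ordering as that position sequence:
positions: 2→1, 14→2, 23→3, 1→4, 25→5
second ordering as positions: [4, 1, 2, 5, 3]
Discordant pairs = inversions in this position sequence.
4: 1, 2, 3 → 3
1: 0
2: 0
5: 3 → 1
3: 0
Total: 3 + 0 + 0 + 1 + 0 = 4

4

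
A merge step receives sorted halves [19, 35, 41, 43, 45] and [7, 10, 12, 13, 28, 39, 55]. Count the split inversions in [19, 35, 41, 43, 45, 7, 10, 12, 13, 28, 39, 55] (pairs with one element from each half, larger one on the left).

There are 27 cross-inversions.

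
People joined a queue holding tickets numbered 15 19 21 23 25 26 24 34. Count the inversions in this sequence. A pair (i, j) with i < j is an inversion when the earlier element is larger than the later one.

2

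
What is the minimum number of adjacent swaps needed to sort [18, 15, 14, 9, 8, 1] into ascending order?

Each adjacent swap fixes exactly one inversion, so the minimum swap count equals the number of inversions.
Count inversions — for each element, later elements that are smaller:
18: 15, 14, 9, 8, 1 → 5
15: 14, 9, 8, 1 → 4
14: 9, 8, 1 → 3
9: 8, 1 → 2
8: 1 → 1
1: none → 0
Total inversions: 5 + 4 + 3 + 2 + 1 + 0 = 15

15 swaps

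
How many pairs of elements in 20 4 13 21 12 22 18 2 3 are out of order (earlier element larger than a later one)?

22 inversions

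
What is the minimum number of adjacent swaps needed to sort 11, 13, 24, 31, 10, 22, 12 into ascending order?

10

Each adjacent swap fixes exactly one inversion, so the minimum swap count equals the number of inversions.
Count inversions — for each element, later elements that are smaller:
11: 10 → 1
13: 10, 12 → 2
24: 10, 22, 12 → 3
31: 10, 22, 12 → 3
10: none → 0
22: 12 → 1
12: none → 0
Total inversions: 1 + 2 + 3 + 3 + 0 + 1 + 0 = 10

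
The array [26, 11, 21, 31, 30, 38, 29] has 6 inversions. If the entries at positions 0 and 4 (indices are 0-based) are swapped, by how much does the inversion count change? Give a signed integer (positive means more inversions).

Positions 0 and 4 hold 26 and 30; after swapping, the array is [30, 11, 21, 31, 26, 38, 29].
For each element, count later entries that are smaller:
30 → 11, 21, 26, 29 → 4
11 → none → 0
21 → none → 0
31 → 26, 29 → 2
26 → none → 0
38 → 29 → 1
29 → none → 0
Sum: 4 + 0 + 0 + 2 + 0 + 1 + 0 = 7
Change: 7 − 6 = +1

+1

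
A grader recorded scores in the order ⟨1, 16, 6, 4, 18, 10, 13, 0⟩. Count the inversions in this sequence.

For each element, count later entries that are smaller:
1: 1
16: 5
6: 2
4: 1
18: 3
10: 1
13: 1
0: 0
Sum: 1 + 5 + 2 + 1 + 3 + 1 + 1 + 0 = 14

14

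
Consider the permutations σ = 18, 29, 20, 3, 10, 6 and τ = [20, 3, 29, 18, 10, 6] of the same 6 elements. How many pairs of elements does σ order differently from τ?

Assign each item its position (1..6) in the first ordering, then rewrite the second ordering as that position sequence:
positions: 18→1, 29→2, 20→3, 3→4, 10→5, 6→6
second ordering as positions: [3, 4, 2, 1, 5, 6]
Discordant pairs = inversions in this position sequence.
3: 2, 1 → 2
4: 2, 1 → 2
2: 1 → 1
1: 0
5: 0
6: 0
Total: 2 + 2 + 1 + 0 + 0 + 0 = 5

Discordant pairs: 5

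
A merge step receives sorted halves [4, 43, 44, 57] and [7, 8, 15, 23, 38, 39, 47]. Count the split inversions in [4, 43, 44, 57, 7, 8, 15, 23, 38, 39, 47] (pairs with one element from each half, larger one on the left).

Take each right-half value and tally the left-half values above it:
r = 7: 43, 44, 57 → 3
r = 8: 43, 44, 57 → 3
r = 15: 43, 44, 57 → 3
r = 23: 43, 44, 57 → 3
r = 38: 43, 44, 57 → 3
r = 39: 43, 44, 57 → 3
r = 47: 57 → 1
Cross-inversions: 3 + 3 + 3 + 3 + 3 + 3 + 1 = 19

19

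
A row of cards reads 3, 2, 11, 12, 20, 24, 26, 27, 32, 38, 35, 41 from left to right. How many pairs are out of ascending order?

Element-by-element contributions:
3 → 2 → 1
2 → none → 0
11 → none → 0
12 → none → 0
20 → none → 0
24 → none → 0
26 → none → 0
27 → none → 0
32 → none → 0
38 → 35 → 1
35 → none → 0
41 → none → 0
Sum: 1 + 0 + 0 + 0 + 0 + 0 + 0 + 0 + 0 + 1 + 0 + 0 = 2

Out-of-order pairs: 2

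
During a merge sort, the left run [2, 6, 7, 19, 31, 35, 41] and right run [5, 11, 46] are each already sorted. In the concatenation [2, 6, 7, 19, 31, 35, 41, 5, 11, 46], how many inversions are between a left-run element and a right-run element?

For each element r of the right run, count left-run elements greater than r:
r = 5: 6, 7, 19, 31, 35, 41 → 6
r = 11: 19, 31, 35, 41 → 4
r = 46: none → 0
Cross-inversions: 6 + 4 + 0 = 10

10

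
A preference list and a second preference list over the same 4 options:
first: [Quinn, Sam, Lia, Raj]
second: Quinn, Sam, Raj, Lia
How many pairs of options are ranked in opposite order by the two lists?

Assign each item its position (1..4) in the first ordering, then rewrite the second ordering as that position sequence:
positions: Quinn→1, Sam→2, Lia→3, Raj→4
second ordering as positions: [1, 2, 4, 3]
Discordant pairs = inversions in this position sequence.
1: 0
2: 0
4: 3 → 1
3: 0
Total: 0 + 0 + 1 + 0 = 1

1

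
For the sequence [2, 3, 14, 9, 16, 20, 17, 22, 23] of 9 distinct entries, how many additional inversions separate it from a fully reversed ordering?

Maximum inversions for 9 distinct elements is C(9, 2) = 9·8/2 = 36.
Current inversions — for each element, count later smaller elements:
2: 0
3: 0
14: 1
9: 0
16: 0
20: 1
17: 0
22: 0
23: 0
Current total: 0 + 0 + 1 + 0 + 0 + 1 + 0 + 0 + 0 = 2
Shortfall: 36 − 2 = 34

34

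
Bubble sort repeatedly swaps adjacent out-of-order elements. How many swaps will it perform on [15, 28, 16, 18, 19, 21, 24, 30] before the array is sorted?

Minimum adjacent swaps = number of inversions (each swap of adjacent out-of-order elements removes one inversion and no swap can remove more).
Count inversions — for each element, later elements that are smaller:
15: none → 0
28: 16, 18, 19, 21, 24 → 5
16: none → 0
18: none → 0
19: none → 0
21: none → 0
24: none → 0
30: none → 0
Total inversions: 0 + 5 + 0 + 0 + 0 + 0 + 0 + 0 = 5

5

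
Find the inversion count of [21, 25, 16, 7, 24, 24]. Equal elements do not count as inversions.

Element-by-element contributions:
21 → 16, 7 → 2
25 → 16, 7, 24, 24 → 4
16 → 7 → 1
7 → none → 0
24 → none → 0
24 → none → 0
Sum: 2 + 4 + 1 + 0 + 0 + 0 = 7

7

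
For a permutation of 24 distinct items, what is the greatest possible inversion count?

276

The maximum occurs when the array is in strictly decreasing order: every one of the C(24, 2) pairs is inverted.
C(24, 2) = 24·23/2 = 276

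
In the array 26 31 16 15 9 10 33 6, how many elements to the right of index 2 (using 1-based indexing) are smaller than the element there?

5

The element at index 2 is 31.
Elements after it: 16, 15, 9, 10, 33, 6
Those smaller than 31: 16, 15, 9, 10, 6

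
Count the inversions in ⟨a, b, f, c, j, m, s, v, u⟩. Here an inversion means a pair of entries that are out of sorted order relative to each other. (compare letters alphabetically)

Inversions: 2

For each element, count later entries that are smaller:
a: 0
b: 0
f: 1
c: 0
j: 0
m: 0
s: 0
v: 1
u: 0
Sum: 0 + 0 + 1 + 0 + 0 + 0 + 0 + 1 + 0 = 2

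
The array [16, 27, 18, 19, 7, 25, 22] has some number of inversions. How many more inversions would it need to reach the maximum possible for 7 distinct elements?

Maximum inversions for 7 distinct elements is C(7, 2) = 7·6/2 = 21.
Current inversions — for each element, count later smaller elements:
16: 1
27: 5
18: 1
19: 1
7: 0
25: 1
22: 0
Current total: 1 + 5 + 1 + 1 + 0 + 1 + 0 = 9
Shortfall: 21 − 9 = 12

12 inversions short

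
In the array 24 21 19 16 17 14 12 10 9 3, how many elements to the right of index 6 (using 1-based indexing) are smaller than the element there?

4

The element at index 6 is 14.
Elements after it: 12, 10, 9, 3
Those smaller than 14: 12, 10, 9, 3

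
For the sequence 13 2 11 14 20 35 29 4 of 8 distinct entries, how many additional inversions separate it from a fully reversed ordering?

19 inversions short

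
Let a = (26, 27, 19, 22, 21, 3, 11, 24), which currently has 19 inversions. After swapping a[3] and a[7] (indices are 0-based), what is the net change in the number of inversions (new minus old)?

Positions 3 and 7 hold 22 and 24; after swapping, the array is [26, 27, 19, 24, 21, 3, 11, 22].
Element-by-element contributions:
26: 6
27: 6
19: 2
24: 4
21: 2
3: 0
11: 0
22: 0
Sum: 6 + 6 + 2 + 4 + 2 + 0 + 0 + 0 = 20
Change: 20 − 19 = +1

+1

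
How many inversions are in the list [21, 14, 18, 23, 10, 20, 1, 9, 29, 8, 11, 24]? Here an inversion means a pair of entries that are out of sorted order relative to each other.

35

Sweep left to right; for each value list the smaller values that follow it:
21: 8
14: 5
18: 5
23: 6
10: 3
20: 4
1: 0
9: 1
29: 3
8: 0
11: 0
24: 0
Sum: 8 + 5 + 5 + 6 + 3 + 4 + 0 + 1 + 3 + 0 + 0 + 0 = 35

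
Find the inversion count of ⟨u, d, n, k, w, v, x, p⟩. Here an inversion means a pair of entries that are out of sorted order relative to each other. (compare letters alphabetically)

Inversions: 9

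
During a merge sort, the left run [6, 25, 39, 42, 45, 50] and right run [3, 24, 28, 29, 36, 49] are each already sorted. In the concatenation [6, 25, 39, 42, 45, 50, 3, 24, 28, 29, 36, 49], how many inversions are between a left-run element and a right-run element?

24

For each element r of the right run, count left-run elements greater than r:
r = 3: 6, 25, 39, 42, 45, 50 → 6
r = 24: 25, 39, 42, 45, 50 → 5
r = 28: 39, 42, 45, 50 → 4
r = 29: 39, 42, 45, 50 → 4
r = 36: 39, 42, 45, 50 → 4
r = 49: 50 → 1
Cross-inversions: 6 + 5 + 4 + 4 + 4 + 1 = 24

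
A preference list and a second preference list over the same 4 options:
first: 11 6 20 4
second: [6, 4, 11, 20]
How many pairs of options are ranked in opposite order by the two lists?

3 pairs

Assign each item its position (1..4) in the first ordering, then rewrite the second ordering as that position sequence:
positions: 11→1, 6→2, 20→3, 4→4
second ordering as positions: [2, 4, 1, 3]
Discordant pairs = inversions in this position sequence.
2: 1 → 1
4: 1, 3 → 2
1: 0
3: 0
Total: 1 + 2 + 0 + 0 = 3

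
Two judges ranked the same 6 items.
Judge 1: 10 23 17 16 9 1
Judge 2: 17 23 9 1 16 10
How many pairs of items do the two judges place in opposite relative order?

Assign each item its position (1..6) in the first ordering, then rewrite the second ordering as that position sequence:
positions: 10→1, 23→2, 17→3, 16→4, 9→5, 1→6
second ordering as positions: [3, 2, 5, 6, 4, 1]
Discordant pairs = inversions in this position sequence.
3: 2, 1 → 2
2: 1 → 1
5: 4, 1 → 2
6: 4, 1 → 2
4: 1 → 1
1: 0
Total: 2 + 1 + 2 + 2 + 1 + 0 = 8

8 discordant pairs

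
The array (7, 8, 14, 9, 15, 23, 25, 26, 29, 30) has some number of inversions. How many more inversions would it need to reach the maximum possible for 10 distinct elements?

Maximum inversions for 10 distinct elements is C(10, 2) = 10·9/2 = 45.
Current inversions — for each element, count later smaller elements:
7: 0
8: 0
14: 1
9: 0
15: 0
23: 0
25: 0
26: 0
29: 0
30: 0
Current total: 0 + 0 + 1 + 0 + 0 + 0 + 0 + 0 + 0 + 0 = 1
Shortfall: 45 − 1 = 44

44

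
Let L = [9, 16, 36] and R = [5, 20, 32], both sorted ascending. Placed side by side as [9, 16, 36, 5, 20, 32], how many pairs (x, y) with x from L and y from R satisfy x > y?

There are 5 split inversions.

Take each right-half value and tally the left-half values above it:
r = 5: 9, 16, 36 → 3
r = 20: 36 → 1
r = 32: 36 → 1
Cross-inversions: 3 + 1 + 1 = 5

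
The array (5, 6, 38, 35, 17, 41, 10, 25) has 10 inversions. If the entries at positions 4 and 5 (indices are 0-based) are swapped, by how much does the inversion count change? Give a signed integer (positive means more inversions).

+1

Positions 4 and 5 hold 17 and 41; after swapping, the array is [5, 6, 38, 35, 41, 17, 10, 25].
Count, for each position, how many later elements it exceeds:
5 → none → 0
6 → none → 0
38 → 35, 17, 10, 25 → 4
35 → 17, 10, 25 → 3
41 → 17, 10, 25 → 3
17 → 10 → 1
10 → none → 0
25 → none → 0
Sum: 0 + 0 + 4 + 3 + 3 + 1 + 0 + 0 = 11
Change: 11 − 10 = +1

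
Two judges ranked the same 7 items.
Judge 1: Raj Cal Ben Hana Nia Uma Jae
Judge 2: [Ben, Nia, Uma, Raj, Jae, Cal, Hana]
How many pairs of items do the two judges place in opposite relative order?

Assign each item its position (1..7) in the first ordering, then rewrite the second ordering as that position sequence:
positions: Raj→1, Cal→2, Ben→3, Hana→4, Nia→5, Uma→6, Jae→7
second ordering as positions: [3, 5, 6, 1, 7, 2, 4]
Discordant pairs = inversions in this position sequence.
3: 1, 2 → 2
5: 1, 2, 4 → 3
6: 1, 2, 4 → 3
1: 0
7: 2, 4 → 2
2: 0
4: 0
Total: 2 + 3 + 3 + 0 + 2 + 0 + 0 = 10

10 discordant pairs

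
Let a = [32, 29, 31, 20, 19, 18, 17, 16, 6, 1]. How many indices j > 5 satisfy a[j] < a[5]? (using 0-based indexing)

4 such elements

The element at index 5 is 18.
Elements after it: 17, 16, 6, 1
Those smaller than 18: 17, 16, 6, 1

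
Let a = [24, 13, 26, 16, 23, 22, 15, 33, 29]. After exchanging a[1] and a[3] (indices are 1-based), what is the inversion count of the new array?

Positions 1 and 3 hold 24 and 26; after swapping, the array is [26, 13, 24, 16, 23, 22, 15, 33, 29].
Sweep left to right; for each value list the smaller values that follow it:
26 → 13, 24, 16, 23, 22, 15 → 6
13 → none → 0
24 → 16, 23, 22, 15 → 4
16 → 15 → 1
23 → 22, 15 → 2
22 → 15 → 1
15 → none → 0
33 → 29 → 1
29 → none → 0
Sum: 6 + 0 + 4 + 1 + 2 + 1 + 0 + 1 + 0 = 15

Inversions: 15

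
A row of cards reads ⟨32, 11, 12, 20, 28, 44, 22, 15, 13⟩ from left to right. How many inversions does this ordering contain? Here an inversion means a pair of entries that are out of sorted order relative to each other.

18

For each element, count later entries that are smaller:
32 → 11, 12, 20, 28, 22, 15, 13 → 7
11 → none → 0
12 → none → 0
20 → 15, 13 → 2
28 → 22, 15, 13 → 3
44 → 22, 15, 13 → 3
22 → 15, 13 → 2
15 → 13 → 1
13 → none → 0
Sum: 7 + 0 + 0 + 2 + 3 + 3 + 2 + 1 + 0 = 18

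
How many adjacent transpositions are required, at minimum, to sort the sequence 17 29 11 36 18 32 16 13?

Adjacent swaps: 16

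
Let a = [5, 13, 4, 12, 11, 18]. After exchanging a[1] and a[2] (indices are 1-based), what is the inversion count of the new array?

6

Positions 1 and 2 hold 5 and 13; after swapping, the array is [13, 5, 4, 12, 11, 18].
Count, for each position, how many later elements it exceeds:
13 → 5, 4, 12, 11 → 4
5 → 4 → 1
4 → none → 0
12 → 11 → 1
11 → none → 0
18 → none → 0
Sum: 4 + 1 + 0 + 1 + 0 + 0 = 6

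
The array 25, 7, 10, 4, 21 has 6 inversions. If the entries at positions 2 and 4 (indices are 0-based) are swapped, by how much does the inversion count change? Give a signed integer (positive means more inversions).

+1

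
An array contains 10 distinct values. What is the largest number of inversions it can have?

A reversed (strictly descending) arrangement makes every pair an inversion, giving C(10, 2) inversions.
C(10, 2) = 10·9/2 = 45

45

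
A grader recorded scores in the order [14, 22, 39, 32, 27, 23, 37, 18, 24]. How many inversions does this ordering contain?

Element-by-element contributions:
14: 0
22: 1
39: 6
32: 4
27: 3
23: 1
37: 2
18: 0
24: 0
Sum: 0 + 1 + 6 + 4 + 3 + 1 + 2 + 0 + 0 = 17

There are 17 inversions.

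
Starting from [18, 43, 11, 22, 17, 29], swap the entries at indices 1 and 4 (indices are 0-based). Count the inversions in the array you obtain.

4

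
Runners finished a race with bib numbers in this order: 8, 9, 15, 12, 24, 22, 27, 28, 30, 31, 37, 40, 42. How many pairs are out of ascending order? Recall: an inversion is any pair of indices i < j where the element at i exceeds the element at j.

Count, for each position, how many later elements it exceeds:
8 → none → 0
9 → none → 0
15 → 12 → 1
12 → none → 0
24 → 22 → 1
22 → none → 0
27 → none → 0
28 → none → 0
30 → none → 0
31 → none → 0
37 → none → 0
40 → none → 0
42 → none → 0
Sum: 0 + 0 + 1 + 0 + 1 + 0 + 0 + 0 + 0 + 0 + 0 + 0 + 0 = 2

2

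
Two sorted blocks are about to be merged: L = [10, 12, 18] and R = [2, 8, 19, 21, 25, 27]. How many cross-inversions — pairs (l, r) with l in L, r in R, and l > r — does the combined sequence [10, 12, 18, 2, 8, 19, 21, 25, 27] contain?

Count, for every r in R, how many entries of L exceed r:
r = 2: 10, 12, 18 → 3
r = 8: 10, 12, 18 → 3
r = 19: none → 0
r = 21: none → 0
r = 25: none → 0
r = 27: none → 0
Cross-inversions: 3 + 3 + 0 + 0 + 0 + 0 = 6

6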